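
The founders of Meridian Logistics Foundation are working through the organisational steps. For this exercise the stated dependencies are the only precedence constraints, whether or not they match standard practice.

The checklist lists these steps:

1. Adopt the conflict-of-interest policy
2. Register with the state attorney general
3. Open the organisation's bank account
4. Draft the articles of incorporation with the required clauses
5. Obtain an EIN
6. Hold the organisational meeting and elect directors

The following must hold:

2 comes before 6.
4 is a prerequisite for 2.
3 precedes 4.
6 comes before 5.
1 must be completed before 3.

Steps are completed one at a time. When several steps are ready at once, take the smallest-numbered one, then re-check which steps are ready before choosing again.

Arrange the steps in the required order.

1 is the only step with nothing outstanding, so it goes first.
3 needed 1, now all done → 3.
4 is the only step now ready → 4.
That leaves 2 as the only ready step → 2.
6 needed 2, now all done → 6.
That leaves 5 as the only ready step → 5.

1, 3, 4, 2, 6, 5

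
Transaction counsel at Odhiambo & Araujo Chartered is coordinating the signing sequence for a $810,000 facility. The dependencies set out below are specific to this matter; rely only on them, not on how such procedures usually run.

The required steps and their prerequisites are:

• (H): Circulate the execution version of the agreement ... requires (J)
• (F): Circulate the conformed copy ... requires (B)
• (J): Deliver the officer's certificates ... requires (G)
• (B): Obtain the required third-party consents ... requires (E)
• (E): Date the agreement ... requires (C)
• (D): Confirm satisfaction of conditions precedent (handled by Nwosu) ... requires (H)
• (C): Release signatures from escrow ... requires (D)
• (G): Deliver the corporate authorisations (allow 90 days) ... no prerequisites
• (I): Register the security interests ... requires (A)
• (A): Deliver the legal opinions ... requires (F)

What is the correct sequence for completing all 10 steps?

(G) is the only step with nothing outstanding, so it goes first.
(J) needed (G), now all done → (J).
(H) is the only step now ready → (H).
(D) needed (H), now all done → (D).
(C) is the only step now ready → (C).
Next only (E) has its prerequisites met → (E).
Next only (B) has its prerequisites met → (B).
Next only (F) has its prerequisites met → (F).
That leaves (A) as the only ready step → (A).
(I) needed (A), now all done → (I).

(G), (J), (H), (D), (C), (E), (B), (F), (A), (I)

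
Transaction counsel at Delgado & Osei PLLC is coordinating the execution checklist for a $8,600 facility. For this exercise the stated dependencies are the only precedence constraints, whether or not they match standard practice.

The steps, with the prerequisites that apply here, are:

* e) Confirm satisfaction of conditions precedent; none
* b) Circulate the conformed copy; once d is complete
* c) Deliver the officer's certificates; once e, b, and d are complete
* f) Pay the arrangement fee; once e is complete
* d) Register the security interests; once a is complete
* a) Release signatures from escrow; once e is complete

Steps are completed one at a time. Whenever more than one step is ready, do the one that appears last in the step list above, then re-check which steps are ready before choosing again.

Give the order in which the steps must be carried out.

e a d f b c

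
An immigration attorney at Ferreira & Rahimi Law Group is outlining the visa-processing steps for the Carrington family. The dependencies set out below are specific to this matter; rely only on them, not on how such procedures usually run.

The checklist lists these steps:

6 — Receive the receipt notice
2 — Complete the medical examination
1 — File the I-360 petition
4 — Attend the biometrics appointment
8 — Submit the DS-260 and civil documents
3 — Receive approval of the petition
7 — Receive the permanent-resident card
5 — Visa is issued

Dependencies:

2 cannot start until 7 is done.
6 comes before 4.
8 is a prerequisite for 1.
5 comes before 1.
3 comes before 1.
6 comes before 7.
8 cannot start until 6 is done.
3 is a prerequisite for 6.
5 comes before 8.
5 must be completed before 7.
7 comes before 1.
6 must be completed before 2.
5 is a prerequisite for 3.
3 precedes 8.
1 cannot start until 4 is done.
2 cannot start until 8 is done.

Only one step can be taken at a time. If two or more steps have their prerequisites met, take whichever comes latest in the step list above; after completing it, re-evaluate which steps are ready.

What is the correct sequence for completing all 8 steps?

5 3 6 7 8 4 1 2

5 has no prerequisites → 5 first.
Next only 3 has its prerequisites met → 3.
6 needed 3, now all done → 6.
Now 7, 8 and 4 have their prerequisites met. 7 is listed later, so 7 next.
Ready: 8 and 4. 8 is listed later → 8.
Now 4 and 2 have their prerequisites met. 4 is listed later, so 4 next.
Ready: 1 and 2. 1 is listed later → 1.
2 is the only step now ready → 2.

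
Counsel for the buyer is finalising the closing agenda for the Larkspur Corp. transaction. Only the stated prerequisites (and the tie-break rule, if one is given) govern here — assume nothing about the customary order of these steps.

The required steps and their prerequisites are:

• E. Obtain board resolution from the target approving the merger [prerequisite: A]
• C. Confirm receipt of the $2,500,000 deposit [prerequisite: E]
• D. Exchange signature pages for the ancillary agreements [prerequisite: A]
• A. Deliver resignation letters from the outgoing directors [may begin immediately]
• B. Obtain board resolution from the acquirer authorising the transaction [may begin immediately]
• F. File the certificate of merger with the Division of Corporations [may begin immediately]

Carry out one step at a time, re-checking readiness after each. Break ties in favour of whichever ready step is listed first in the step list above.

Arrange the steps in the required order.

Nothing is required for A, B and F. A is listed earlier → A first.
Now E, D, B and F have their prerequisites met. E is listed earlier, so E next.
C now also ready, so the ready set is {C, D, B, F}; C is listed earlier → C.
D, B and F are all available; D is listed earlier → D.
B and F are both available; B is listed earlier → B.
Next only F has its prerequisites met → F.

A → E → C → D → B → F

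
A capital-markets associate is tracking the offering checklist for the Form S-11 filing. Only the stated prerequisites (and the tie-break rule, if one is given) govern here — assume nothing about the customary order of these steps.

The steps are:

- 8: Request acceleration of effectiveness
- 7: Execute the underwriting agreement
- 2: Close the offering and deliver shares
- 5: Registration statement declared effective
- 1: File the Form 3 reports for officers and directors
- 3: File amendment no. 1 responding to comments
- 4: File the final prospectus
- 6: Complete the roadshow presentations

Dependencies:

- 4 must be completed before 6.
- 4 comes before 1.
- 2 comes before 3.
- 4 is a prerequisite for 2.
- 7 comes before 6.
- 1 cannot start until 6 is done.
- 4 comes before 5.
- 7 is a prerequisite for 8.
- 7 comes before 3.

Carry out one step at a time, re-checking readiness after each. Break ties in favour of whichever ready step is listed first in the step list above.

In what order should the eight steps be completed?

7 8 4 2 5 3 6 1

Nothing is required for 7 and 4. 7 is listed earlier → 7 first.
Now 8 and 4 have their prerequisites met. 8 is listed earlier, so 8 next.
4 is the only step now ready → 4.
Ready: 2, 5 and 6. 2 is listed earlier → 2.
3 now also ready, so the ready set is {5, 3, 6}; 5 is listed earlier → 5.
Now 3 and 6 have their prerequisites met. 3 is listed earlier, so 3 next.
6 needed 7 and 4, now all done → 6.
That leaves 1 as the only ready step → 1.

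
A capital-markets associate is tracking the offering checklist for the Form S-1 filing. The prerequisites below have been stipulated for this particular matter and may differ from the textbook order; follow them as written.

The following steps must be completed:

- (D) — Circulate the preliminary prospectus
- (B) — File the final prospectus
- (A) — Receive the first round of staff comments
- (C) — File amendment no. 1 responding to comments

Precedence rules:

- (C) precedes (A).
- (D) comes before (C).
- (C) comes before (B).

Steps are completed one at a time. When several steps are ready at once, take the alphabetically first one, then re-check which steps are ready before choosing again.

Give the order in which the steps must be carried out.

Only (D) has no prerequisites, so it is first.
(C) is the only step now ready → (C).
(A) and (B) are both available; (A) has the earlier label → (A).
(B) is the only step now ready → (B).

(D), (C), (A), (B)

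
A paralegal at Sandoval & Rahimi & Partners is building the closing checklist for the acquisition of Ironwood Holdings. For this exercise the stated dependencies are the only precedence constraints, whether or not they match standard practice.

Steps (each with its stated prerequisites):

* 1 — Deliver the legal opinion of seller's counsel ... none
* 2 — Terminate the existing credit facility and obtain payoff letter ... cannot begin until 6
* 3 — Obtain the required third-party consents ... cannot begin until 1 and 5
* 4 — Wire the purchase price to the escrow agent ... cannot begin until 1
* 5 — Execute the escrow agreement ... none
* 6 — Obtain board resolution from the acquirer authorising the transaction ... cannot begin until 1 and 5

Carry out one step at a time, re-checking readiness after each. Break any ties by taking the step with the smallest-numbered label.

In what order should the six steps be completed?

1, 4, 5, 3, 6, 2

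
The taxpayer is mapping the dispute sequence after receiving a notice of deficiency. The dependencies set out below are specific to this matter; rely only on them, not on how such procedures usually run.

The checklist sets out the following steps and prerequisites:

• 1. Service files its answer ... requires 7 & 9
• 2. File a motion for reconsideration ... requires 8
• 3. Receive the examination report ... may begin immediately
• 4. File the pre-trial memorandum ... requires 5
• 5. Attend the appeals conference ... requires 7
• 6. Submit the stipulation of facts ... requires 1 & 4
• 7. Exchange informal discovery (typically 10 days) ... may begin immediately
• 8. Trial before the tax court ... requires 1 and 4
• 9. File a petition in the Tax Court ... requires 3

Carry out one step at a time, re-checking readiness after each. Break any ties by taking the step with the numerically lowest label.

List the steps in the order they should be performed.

3 and 7 have no prerequisites; 3 has the earlier label, so 3 is first.
9 now also ready, so the ready set is {7, 9}; 7 has the earlier label → 7.
5 now also ready, so the ready set is {5, 9}; 5 has the earlier label → 5.
Now 4 and 9 have their prerequisites met. 4 has the earlier label, so 4 next.
9 is the only step now ready → 9.
That leaves 1 as the only ready step → 1.
Ready: 6 and 8. 6 has the earlier label → 6.
8 needed 1 and 4, now all done → 8.
Next only 2 has its prerequisites met → 2.

3 7 5 4 9 1 6 8 2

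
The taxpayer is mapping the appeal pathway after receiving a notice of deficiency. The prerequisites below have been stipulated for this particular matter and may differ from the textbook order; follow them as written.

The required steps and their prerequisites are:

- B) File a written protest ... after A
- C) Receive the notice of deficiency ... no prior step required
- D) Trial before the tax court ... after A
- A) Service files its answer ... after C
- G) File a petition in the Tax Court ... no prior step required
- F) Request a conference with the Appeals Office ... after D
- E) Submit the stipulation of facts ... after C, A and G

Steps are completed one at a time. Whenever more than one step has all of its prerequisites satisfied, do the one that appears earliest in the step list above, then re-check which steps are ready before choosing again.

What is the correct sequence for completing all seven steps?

C and G have no prerequisites; C is listed earlier, so C is first.
Ready: A and G. A is listed earlier → A.
Now B, D and G have their prerequisites met. B is listed earlier, so B next.
Now D and G have their prerequisites met. D is listed earlier, so D next.
G and F are both available; G is listed earlier → G.
E now also ready, so the ready set is {F, E}; F is listed earlier → F.
E needed C, A and G, now all done → E.

C → A → B → D → G → F → E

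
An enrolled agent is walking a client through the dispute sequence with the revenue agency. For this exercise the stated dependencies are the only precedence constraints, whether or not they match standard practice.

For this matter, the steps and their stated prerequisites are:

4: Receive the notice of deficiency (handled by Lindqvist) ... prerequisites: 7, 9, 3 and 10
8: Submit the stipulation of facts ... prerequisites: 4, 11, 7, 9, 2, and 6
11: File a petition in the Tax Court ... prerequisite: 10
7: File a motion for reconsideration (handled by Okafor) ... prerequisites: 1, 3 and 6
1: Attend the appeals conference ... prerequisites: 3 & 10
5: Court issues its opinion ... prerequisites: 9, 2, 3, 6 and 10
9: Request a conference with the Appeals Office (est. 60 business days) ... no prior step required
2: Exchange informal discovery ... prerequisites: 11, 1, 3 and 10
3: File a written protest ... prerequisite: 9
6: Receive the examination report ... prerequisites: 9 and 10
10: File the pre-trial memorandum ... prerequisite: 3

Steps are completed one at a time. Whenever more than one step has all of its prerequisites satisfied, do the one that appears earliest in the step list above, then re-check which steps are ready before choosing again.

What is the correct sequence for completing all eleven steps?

9 is the only step with nothing outstanding, so it goes first.
Next only 3 has its prerequisites met → 3.
10 needed 3, now all done → 10.
Ready: 11, 1 and 6. 11 is listed earlier → 11.
1 and 6 are both available; 1 is listed earlier → 1.
Ready: 2 and 6. 2 is listed earlier → 2.
6 needed 9 and 10, now all done → 6.
7 and 5 are both available; 7 is listed earlier → 7.
Ready: 4 and 5. 4 is listed earlier → 4.
8 and 5 are both available; 8 is listed earlier → 8.
5 is the only step now ready → 5.

9, 3, 10, 11, 1, 2, 6, 7, 4, 8, 5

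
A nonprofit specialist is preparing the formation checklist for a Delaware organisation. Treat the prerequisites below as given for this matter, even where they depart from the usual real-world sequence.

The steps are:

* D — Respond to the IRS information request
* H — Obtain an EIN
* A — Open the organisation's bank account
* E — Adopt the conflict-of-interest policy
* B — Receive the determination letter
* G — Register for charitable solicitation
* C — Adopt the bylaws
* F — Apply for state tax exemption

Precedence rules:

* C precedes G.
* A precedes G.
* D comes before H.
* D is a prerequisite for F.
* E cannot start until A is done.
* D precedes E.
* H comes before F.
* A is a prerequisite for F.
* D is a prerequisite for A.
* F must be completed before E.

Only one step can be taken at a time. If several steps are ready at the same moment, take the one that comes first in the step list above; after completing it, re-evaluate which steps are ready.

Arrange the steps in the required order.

Nothing is required for D, B and C. D is listed earlier → D first.
H and A now also ready, so the ready set is {H, A, B, C}; H is listed earlier → H.
Now A, B and C have their prerequisites met. A is listed earlier, so A next.
Now B, C and F have their prerequisites met. B is listed earlier, so B next.
Ready: C and F. C is listed earlier → C.
G now also ready, so the ready set is {G, F}; G is listed earlier → G.
That leaves F as the only ready step → F.
E is the only step now ready → E.

D, H, A, B, C, G, F, E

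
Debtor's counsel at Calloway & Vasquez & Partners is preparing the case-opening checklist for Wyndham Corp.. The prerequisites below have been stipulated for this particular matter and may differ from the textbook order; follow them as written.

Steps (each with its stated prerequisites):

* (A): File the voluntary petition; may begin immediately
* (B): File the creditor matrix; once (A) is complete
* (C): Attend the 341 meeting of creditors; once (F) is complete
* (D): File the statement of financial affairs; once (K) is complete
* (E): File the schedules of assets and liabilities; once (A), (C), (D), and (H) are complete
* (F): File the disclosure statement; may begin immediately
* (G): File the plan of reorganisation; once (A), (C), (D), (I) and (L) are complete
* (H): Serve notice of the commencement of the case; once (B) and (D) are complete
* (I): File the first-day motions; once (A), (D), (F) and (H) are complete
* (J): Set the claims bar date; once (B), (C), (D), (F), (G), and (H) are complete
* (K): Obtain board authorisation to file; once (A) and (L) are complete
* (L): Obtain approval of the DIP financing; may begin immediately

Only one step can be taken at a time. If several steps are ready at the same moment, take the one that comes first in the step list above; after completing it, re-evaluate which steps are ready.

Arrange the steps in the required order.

(A), (F) and (L) have no prerequisites; (A) is listed earlier, so (A) is first.
(B) now also ready, so the ready set is {(B), (F), (L)}; (B) is listed earlier → (B).
Now (F) and (L) have their prerequisites met. (F) is listed earlier, so (F) next.
Now (C) and (L) have their prerequisites met. (C) is listed earlier, so (C) next.
Next only (L) has its prerequisites met → (L).
Next only (K) has its prerequisites met → (K).
That leaves (D) as the only ready step → (D).
(H) needed (B) and (D), now all done → (H).
Now (E) and (I) have their prerequisites met. (E) is listed earlier, so (E) next.
(I) needed (A), (D), (F) and (H), now all done → (I).
(G) needed (A), (C), (D), (I) and (L), now all done → (G).
(J) needed (B), (C), (D), (F), (G) and (H), now all done → (J).

(A), (B), (F), (C), (L), (K), (D), (H), (E), (I), (G), (J)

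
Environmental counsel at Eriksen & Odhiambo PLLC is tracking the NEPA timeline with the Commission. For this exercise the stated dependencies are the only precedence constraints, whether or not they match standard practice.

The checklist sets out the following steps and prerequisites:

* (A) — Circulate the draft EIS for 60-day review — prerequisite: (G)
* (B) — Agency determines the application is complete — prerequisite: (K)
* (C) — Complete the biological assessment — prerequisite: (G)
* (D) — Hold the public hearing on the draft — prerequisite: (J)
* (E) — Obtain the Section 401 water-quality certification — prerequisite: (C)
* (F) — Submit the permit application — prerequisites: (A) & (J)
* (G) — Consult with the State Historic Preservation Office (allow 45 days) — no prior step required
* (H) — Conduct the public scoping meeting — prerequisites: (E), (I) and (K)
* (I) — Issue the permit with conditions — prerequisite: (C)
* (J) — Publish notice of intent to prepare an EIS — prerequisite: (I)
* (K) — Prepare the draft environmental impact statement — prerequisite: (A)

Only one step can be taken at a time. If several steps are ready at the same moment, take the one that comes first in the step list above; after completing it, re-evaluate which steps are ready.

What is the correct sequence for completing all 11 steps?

(G) has no prerequisites → (G) first.
(A) and (C) are both available; (A) is listed earlier → (A).
Ready: (C) and (K). (C) is listed earlier → (C).
Now (E), (I) and (K) have their prerequisites met. (E) is listed earlier, so (E) next.
Ready: (I) and (K). (I) is listed earlier → (I).
(J) now also ready, so the ready set is {(J), (K)}; (J) is listed earlier → (J).
(D) and (F) now also ready, so the ready set is {(D), (F), (K)}; (D) is listed earlier → (D).
Ready: (F) and (K). (F) is listed earlier → (F).
That leaves (K) as the only ready step → (K).
(B) and (H) are both available; (B) is listed earlier → (B).
Next only (H) has its prerequisites met → (H).

(G), (A), (C), (E), (I), (J), (D), (F), (K), (B), (H)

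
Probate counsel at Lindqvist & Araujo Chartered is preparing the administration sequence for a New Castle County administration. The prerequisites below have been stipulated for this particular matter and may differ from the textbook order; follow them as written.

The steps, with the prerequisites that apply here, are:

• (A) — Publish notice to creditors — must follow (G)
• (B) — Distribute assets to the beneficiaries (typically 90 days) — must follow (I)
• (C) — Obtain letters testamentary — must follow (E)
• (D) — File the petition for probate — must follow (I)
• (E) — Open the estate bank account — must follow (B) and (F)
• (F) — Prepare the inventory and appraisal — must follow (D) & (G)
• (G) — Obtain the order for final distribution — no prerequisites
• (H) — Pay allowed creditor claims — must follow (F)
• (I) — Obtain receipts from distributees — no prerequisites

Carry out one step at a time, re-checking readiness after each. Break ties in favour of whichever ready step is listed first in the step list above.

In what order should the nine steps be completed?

(G), (A), (I), (B), (D), (F), (E), (C), (H)

(G) and (I) have no prerequisites; (G) is listed earlier, so (G) is first.
Ready: (A) and (I). (A) is listed earlier → (A).
Next only (I) has its prerequisites met → (I).
Now (B) and (D) have their prerequisites met. (B) is listed earlier, so (B) next.
Next only (D) has its prerequisites met → (D).
(F) needed (D) and (G), now all done → (F).
Now (E) and (H) have their prerequisites met. (E) is listed earlier, so (E) next.
(C) and (H) are both available; (C) is listed earlier → (C).
(H) needed (F), now all done → (H).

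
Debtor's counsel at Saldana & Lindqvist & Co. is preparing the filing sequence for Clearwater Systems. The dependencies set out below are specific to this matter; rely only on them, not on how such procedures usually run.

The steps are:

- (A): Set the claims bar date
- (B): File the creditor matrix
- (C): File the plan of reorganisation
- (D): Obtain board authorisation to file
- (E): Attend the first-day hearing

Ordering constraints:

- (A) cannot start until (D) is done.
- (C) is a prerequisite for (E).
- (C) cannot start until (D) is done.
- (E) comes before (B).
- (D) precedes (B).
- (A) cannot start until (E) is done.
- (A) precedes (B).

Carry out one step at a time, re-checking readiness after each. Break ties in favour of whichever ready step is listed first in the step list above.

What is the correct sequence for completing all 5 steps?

(D) → (C) → (E) → (A) → (B)

(D) is the only step with nothing outstanding, so it goes first.
(C) needed (D), now all done → (C).
(E) is the only step now ready → (E).
(A) needed (D) and (E), now all done → (A).
(B) needed (A), (D) and (E), now all done → (B).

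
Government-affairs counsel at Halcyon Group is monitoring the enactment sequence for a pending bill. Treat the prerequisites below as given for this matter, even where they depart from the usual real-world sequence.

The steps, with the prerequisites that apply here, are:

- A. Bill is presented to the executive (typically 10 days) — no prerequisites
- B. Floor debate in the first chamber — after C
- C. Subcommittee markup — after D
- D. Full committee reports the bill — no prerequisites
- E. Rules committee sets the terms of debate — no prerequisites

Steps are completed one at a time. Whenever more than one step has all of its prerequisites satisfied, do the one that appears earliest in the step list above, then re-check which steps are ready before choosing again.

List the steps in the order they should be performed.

A, D and E have no prerequisites; A is listed earlier, so A is first.
D and E are both available; D is listed earlier → D.
C and E are both available; C is listed earlier → C.
B now also ready, so the ready set is {B, E}; B is listed earlier → B.
E is the only step now ready → E.

A, D, C, B, E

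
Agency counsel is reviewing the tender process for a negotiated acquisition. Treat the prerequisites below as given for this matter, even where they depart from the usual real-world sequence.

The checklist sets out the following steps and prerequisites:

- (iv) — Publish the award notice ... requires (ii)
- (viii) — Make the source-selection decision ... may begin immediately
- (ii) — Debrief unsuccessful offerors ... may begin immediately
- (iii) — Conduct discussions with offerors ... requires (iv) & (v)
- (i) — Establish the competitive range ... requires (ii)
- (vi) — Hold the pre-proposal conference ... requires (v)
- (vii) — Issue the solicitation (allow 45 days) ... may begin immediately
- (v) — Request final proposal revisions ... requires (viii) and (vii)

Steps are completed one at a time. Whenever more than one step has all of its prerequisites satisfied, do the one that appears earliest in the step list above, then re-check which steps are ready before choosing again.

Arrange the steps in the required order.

(viii) (ii) (iv) (i) (vii) (v) (iii) (vi)

Nothing is required for (viii), (ii) and (vii). (viii) is listed earlier → (viii) first.
(ii) and (vii) are both available; (ii) is listed earlier → (ii).
(iv) and (i) now also ready, so the ready set is {(iv), (i), (vii)}; (iv) is listed earlier → (iv).
Now (i) and (vii) have their prerequisites met. (i) is listed earlier, so (i) next.
Next only (vii) has its prerequisites met → (vii).
(v) needed (viii) and (vii), now all done → (v).
Ready: (iii) and (vi). (iii) is listed earlier → (iii).
(vi) needed (v), now all done → (vi).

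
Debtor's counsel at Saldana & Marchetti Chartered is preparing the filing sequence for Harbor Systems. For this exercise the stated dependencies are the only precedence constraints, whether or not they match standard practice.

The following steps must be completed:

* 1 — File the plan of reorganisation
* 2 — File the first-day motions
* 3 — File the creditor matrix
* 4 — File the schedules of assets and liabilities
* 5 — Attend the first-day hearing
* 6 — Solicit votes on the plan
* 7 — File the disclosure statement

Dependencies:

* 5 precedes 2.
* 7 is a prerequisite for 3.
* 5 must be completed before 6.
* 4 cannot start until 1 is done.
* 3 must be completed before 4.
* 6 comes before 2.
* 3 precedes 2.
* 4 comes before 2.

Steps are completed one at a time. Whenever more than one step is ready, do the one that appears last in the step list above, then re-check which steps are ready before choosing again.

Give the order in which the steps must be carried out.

7, 5, 6, 3, 1, 4, 2

7, 5 and 1 have no prerequisites; 7 is listed later, so 7 is first.
3 now also ready, so the ready set is {5, 3, 1}; 5 is listed later → 5.
6, 3 and 1 are all available; 6 is listed later → 6.
3 and 1 are both available; 3 is listed later → 3.
1 is the only step now ready → 1.
That leaves 4 as the only ready step → 4.
2 is the only step now ready → 2.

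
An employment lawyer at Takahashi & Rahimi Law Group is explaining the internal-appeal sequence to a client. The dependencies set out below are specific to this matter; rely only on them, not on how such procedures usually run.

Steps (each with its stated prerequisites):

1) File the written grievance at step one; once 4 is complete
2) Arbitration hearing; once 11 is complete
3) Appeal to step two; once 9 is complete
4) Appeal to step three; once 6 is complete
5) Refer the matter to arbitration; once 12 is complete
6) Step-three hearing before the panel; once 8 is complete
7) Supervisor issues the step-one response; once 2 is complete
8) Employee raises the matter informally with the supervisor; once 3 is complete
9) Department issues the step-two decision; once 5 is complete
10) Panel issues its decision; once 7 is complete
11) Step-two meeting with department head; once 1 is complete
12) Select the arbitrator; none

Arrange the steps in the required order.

12 → 5 → 9 → 3 → 8 → 6 → 4 → 1 → 11 → 2 → 7 → 10

Only 12 has no prerequisites, so it is first.
5 needed 12, now all done → 5.
That leaves 9 as the only ready step → 9.
Next only 3 has its prerequisites met → 3.
Next only 8 has its prerequisites met → 8.
Next only 6 has its prerequisites met → 6.
4 is the only step now ready → 4.
Next only 1 has its prerequisites met → 1.
11 needed 1, now all done → 11.
2 needed 11, now all done → 2.
Next only 7 has its prerequisites met → 7.
10 is the only step now ready → 10.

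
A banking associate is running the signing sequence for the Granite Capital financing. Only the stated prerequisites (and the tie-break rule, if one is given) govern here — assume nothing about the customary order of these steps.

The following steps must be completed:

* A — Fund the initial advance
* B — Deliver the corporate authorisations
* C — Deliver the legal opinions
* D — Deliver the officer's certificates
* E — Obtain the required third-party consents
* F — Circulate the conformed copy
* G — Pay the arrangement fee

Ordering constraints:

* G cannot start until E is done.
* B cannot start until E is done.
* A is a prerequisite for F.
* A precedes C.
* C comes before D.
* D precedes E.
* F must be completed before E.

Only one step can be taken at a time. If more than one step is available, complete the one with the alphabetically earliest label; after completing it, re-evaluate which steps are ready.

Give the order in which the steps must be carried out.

A, C, D, F, E, B, G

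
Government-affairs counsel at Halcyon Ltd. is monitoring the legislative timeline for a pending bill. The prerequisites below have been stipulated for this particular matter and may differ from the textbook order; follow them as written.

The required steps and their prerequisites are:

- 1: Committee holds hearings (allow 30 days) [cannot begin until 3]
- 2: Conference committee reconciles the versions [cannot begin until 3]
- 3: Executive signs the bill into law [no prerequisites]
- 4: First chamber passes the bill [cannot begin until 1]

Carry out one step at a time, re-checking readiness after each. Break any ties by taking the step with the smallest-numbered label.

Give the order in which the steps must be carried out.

3 is the only step with nothing outstanding, so it goes first.
1 and 2 are both available; 1 has the earlier label → 1.
Now 2 and 4 have their prerequisites met. 2 has the earlier label, so 2 next.
4 needed 1, now all done → 4.

3, 1, 2, 4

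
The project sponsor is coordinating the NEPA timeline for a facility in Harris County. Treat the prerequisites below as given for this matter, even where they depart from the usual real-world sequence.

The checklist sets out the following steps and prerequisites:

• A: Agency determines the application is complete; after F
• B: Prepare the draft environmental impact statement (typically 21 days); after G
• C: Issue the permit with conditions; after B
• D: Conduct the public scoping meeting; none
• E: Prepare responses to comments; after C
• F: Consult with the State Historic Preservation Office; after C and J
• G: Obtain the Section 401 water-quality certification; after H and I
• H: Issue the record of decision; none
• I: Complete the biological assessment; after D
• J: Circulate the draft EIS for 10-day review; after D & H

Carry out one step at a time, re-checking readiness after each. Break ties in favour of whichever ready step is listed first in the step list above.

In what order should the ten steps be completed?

Nothing is required for D and H. D is listed earlier → D first.
H and I are both available; H is listed earlier → H.
J now also ready, so the ready set is {I, J}; I is listed earlier → I.
G now also ready, so the ready set is {G, J}; G is listed earlier → G.
Ready: B and J. B is listed earlier → B.
C now also ready, so the ready set is {C, J}; C is listed earlier → C.
Now E and J have their prerequisites met. E is listed earlier, so E next.
J needed D and H, now all done → J.
F needed C and J, now all done → F.
That leaves A as the only ready step → A.

D H I G B C E J F A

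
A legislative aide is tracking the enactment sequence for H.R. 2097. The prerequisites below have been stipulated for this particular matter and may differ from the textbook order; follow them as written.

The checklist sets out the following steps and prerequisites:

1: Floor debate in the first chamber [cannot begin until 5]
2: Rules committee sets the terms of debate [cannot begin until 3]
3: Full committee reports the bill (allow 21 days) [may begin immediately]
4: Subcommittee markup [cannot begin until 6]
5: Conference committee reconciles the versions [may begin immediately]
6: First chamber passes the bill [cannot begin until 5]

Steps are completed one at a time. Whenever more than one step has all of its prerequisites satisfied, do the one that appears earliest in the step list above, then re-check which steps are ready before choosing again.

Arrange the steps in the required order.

3 → 2 → 5 → 1 → 6 → 4

3 and 5 have no prerequisites; 3 is listed earlier, so 3 is first.
2 now also ready, so the ready set is {2, 5}; 2 is listed earlier → 2.
5 is the only step now ready → 5.
Ready: 1 and 6. 1 is listed earlier → 1.
6 needed 5, now all done → 6.
4 needed 6, now all done → 4.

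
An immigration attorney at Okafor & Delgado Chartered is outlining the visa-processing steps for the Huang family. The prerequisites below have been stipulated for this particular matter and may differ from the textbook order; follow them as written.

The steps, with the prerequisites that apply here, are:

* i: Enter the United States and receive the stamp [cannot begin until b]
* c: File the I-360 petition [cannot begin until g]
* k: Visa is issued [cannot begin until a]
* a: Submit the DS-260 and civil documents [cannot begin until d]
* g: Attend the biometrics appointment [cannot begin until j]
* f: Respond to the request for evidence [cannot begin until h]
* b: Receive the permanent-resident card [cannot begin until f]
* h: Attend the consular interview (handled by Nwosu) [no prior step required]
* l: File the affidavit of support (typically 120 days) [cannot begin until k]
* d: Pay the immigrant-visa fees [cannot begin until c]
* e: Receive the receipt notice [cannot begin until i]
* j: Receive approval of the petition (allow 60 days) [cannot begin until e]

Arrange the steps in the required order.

h, f, b, i, e, j, g, c, d, a, k, l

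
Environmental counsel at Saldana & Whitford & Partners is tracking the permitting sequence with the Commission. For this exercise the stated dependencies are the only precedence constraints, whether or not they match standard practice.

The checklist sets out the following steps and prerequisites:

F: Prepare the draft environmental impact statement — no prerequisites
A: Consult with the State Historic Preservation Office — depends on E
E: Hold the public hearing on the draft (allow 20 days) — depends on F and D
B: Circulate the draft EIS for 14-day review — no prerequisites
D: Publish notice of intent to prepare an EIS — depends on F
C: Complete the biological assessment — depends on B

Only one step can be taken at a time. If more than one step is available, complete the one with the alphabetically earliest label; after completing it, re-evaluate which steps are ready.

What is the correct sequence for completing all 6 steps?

B C F D E A

B and F have no prerequisites; B has the earlier label, so B is first.
C and F are both available; C has the earlier label → C.
Next only F has its prerequisites met → F.
D needed F, now all done → D.
E needed D and F, now all done → E.
A is the only step now ready → A.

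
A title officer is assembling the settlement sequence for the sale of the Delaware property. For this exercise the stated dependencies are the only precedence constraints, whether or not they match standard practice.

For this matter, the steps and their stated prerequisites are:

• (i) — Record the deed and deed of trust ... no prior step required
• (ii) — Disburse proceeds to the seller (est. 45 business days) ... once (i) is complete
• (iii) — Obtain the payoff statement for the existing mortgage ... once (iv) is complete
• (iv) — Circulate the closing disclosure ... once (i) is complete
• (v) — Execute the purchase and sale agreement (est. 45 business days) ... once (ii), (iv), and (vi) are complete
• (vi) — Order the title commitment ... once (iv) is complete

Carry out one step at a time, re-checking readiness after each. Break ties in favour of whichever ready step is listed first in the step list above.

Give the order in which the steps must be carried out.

(i), (ii), (iv), (iii), (vi), (v)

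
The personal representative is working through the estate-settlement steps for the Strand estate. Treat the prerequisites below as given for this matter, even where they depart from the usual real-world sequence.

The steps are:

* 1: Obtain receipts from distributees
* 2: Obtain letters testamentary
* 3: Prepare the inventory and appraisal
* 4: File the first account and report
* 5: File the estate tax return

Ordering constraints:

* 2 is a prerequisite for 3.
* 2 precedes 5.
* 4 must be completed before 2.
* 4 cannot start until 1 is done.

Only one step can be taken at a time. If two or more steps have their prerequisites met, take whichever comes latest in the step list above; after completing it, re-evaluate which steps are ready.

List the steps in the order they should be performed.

1 4 2 5 3

1 is the only step with nothing outstanding, so it goes first.
4 needed 1, now all done → 4.
2 needed 4, now all done → 2.
5 and 3 are both available; 5 is listed later → 5.
Next only 3 has its prerequisites met → 3.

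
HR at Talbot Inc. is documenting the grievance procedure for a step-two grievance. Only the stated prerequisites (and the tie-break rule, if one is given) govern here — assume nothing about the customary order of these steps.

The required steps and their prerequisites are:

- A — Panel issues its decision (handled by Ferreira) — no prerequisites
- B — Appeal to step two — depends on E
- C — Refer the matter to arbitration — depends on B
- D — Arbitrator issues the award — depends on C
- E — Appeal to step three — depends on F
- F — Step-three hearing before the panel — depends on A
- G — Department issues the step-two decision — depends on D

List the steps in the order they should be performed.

A, F, E, B, C, D, G

A is the only step with nothing outstanding, so it goes first.
That leaves F as the only ready step → F.
That leaves E as the only ready step → E.
B is the only step now ready → B.
C needed B, now all done → C.
D needed C, now all done → D.
G needed D, now all done → G.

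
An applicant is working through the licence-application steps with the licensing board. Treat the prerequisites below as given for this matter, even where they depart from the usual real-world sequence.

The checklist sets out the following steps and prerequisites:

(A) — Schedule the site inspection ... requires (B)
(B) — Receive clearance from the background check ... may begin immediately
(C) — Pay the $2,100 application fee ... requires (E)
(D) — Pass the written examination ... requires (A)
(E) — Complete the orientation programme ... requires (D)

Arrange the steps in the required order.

(B), (A), (D), (E), (C)

(B) has no prerequisites → (B) first.
(A) needed (B), now all done → (A).
(D) needed (A), now all done → (D).
(E) needed (D), now all done → (E).
Next only (C) has its prerequisites met → (C).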